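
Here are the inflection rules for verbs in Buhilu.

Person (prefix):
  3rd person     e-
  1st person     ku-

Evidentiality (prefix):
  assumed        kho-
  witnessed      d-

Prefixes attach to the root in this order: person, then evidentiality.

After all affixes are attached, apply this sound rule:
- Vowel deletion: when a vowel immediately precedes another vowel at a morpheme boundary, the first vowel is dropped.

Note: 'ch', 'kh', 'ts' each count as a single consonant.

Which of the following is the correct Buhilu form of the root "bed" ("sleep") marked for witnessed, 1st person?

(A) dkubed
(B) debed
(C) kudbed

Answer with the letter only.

A

Attach person 1st person ku- → kubed.
Attach evidentiality witnessed d- → dkubed.
Vowel deletion: no change.
So the correct form is dkubed, option (A).
(B) debed is wrong: it uses 3rd person instead of 1st person for person.
(C) kudbed is wrong: it has the affixes in the wrong order.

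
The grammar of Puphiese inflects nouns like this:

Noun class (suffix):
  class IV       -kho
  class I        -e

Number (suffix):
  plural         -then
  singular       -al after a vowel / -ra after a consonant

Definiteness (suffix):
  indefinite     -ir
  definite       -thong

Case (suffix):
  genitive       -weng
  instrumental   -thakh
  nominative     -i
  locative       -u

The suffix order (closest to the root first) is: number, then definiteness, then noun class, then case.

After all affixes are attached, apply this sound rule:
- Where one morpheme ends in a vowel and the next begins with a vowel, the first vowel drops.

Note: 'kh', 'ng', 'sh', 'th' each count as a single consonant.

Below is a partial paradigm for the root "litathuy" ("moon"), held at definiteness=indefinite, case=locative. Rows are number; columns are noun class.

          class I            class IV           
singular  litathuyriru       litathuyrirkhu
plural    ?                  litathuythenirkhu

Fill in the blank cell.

litathuytheniru

Attach number plural -then → litathuythen.
Attach definiteness indefinite -ir → litathuythenir.
Attach noun class class I -e → litathuythenire.
Attach case locative -u → litathuythenireu.
Apply vowel deletion: litathuythenireu → litathuytheniru.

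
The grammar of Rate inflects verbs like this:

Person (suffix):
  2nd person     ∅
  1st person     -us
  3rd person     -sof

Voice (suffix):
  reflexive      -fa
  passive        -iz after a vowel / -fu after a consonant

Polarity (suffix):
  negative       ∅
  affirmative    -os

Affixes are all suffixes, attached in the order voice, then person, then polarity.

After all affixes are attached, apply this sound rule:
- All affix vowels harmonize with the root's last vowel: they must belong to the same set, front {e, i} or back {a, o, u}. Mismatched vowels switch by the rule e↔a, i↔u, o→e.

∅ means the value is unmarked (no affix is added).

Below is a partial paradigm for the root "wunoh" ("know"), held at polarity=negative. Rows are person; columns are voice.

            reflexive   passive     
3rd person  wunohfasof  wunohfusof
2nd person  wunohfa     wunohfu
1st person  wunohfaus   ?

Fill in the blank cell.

wunohfuus

Attach voice passive -fu (after consonant 'h') → wunohfu.
Attach person 1st person -us → wunohfuus.
polarity = negative: zero marking, form stays wunohfuus.
Vowel harmony: no change.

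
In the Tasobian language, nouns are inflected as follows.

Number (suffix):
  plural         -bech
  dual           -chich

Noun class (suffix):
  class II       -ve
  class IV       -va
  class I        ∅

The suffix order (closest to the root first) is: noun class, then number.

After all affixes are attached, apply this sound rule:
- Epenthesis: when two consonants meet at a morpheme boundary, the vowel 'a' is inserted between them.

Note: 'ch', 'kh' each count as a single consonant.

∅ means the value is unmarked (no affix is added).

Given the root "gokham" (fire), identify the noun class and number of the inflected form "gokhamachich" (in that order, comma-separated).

class I, dual

Segment: gokham-chich.
noun class: ∅ → class I.
number: -chich → dual.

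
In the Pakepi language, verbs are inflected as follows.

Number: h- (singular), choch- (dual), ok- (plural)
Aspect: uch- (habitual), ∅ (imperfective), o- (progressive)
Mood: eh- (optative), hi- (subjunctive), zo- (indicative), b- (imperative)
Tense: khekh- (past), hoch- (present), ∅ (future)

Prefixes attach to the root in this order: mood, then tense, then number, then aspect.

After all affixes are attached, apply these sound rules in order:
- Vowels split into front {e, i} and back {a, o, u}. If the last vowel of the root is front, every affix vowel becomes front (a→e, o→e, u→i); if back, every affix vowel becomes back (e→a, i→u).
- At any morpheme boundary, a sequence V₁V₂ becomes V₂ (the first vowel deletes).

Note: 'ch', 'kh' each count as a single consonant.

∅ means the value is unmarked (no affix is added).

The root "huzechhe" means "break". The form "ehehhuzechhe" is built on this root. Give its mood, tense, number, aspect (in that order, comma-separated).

Segment: o-h-eh-huzechhe.
mood: eh- → optative.
tense: ∅ → future.
number: h- → singular.
aspect: o- → progressive.

optative, future, singular, progressive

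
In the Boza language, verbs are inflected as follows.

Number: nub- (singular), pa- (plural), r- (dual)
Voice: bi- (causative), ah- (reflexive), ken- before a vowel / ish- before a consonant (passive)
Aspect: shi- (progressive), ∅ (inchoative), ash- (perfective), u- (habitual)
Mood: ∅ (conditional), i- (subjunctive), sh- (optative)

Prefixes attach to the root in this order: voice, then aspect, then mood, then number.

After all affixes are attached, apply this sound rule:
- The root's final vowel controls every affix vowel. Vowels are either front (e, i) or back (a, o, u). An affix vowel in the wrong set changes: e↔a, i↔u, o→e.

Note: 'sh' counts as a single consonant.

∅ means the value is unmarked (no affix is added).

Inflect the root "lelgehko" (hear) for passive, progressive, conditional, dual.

Attach voice passive ish- (before consonant 'l') → ishlelgehko.
Attach aspect progressive shi- → shiishlelgehko.
mood = conditional: zero marking, form stays shiishlelgehko.
Attach number dual r- → rshiishlelgehko.
Apply vowel harmony: rshiishlelgehko → rshuushlelgehko.

rshuushlelgehko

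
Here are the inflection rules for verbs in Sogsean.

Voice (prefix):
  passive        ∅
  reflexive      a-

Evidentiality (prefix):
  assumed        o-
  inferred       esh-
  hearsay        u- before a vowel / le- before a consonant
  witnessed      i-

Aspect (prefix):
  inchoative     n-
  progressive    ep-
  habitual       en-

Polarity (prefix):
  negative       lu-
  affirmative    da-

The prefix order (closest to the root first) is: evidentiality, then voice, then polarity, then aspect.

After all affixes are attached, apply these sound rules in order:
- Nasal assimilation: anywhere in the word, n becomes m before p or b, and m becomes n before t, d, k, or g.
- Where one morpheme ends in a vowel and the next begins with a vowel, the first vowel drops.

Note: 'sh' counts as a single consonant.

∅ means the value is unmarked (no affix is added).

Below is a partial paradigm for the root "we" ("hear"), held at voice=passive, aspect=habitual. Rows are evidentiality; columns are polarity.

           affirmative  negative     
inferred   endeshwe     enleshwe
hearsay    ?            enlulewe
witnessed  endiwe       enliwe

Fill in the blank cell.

Attach evidentiality hearsay le- (before consonant 'w') → lewe.
voice = passive: zero marking, form stays lewe.
Attach polarity affirmative da- → dalewe.
Attach aspect habitual en- → endalewe.
Nasal assimilation: no change.
Vowel deletion: no change.

endalewe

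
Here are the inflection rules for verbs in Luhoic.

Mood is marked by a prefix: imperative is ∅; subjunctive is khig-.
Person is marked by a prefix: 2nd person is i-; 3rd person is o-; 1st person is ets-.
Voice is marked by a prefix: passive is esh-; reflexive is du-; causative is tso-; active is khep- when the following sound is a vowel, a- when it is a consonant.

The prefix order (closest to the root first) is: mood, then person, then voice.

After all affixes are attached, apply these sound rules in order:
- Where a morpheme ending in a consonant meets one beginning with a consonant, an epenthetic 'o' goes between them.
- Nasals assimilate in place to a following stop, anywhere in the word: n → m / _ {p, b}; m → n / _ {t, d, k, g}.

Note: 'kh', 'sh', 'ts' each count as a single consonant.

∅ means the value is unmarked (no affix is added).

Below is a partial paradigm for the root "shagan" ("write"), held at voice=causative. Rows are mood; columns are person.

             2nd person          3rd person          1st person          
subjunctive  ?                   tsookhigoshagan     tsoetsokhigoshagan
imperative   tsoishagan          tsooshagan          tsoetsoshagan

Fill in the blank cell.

Attach mood subjunctive khig- → khigshagan.
Attach person 2nd person i- → ikhigshagan.
Attach voice causative tso- → tsoikhigshagan.
Apply epenthesis: tsoikhigshagan → tsoikhigoshagan.
Nasal assimilation: no change.

tsoikhigoshagan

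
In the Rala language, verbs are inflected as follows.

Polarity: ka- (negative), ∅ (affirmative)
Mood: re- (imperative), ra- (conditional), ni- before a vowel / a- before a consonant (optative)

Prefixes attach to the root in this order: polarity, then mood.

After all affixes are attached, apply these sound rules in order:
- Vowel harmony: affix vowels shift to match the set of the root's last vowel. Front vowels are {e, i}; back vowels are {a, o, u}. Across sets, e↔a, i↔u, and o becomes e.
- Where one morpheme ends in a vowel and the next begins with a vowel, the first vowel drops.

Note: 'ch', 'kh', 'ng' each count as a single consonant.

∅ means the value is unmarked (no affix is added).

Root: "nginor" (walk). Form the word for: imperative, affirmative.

ranginor

polarity = affirmative: zero marking, form stays nginor.
Attach mood imperative re- → renginor.
Apply vowel harmony: renginor → ranginor.
Vowel deletion: no change.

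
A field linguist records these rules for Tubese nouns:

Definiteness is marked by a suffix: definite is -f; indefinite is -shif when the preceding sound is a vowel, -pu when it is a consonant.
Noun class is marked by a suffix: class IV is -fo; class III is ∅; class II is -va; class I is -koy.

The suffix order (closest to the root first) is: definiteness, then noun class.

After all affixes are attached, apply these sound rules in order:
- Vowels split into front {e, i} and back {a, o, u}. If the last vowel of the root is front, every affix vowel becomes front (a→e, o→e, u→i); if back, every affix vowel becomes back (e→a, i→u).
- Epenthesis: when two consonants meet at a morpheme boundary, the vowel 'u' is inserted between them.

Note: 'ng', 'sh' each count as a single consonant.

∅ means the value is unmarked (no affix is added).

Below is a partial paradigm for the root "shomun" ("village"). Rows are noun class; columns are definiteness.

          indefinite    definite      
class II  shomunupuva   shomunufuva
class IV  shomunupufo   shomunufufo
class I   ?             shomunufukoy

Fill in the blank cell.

shomunupukoy

Attach definiteness indefinite -pu (after consonant 'n') → shomunpu.
Attach noun class class I -koy → shomunpukoy.
Vowel harmony: no change.
Apply epenthesis: shomunpukoy → shomunupukoy.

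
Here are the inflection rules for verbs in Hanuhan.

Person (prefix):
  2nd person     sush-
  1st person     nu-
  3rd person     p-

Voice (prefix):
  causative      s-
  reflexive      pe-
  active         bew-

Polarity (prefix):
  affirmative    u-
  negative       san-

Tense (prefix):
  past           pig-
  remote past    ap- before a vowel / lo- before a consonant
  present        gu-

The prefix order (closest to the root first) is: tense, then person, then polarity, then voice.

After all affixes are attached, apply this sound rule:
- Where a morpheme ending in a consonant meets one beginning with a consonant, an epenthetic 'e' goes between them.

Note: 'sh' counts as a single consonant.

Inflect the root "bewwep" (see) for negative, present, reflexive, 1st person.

Attach tense present gu- → gubewwep.
Attach person 1st person nu- → nugubewwep.
Attach polarity negative san- → sannugubewwep.
Attach voice reflexive pe- → pesannugubewwep.
Apply epenthesis: pesannugubewwep → pesanenugubewwep.

pesanenugubewwep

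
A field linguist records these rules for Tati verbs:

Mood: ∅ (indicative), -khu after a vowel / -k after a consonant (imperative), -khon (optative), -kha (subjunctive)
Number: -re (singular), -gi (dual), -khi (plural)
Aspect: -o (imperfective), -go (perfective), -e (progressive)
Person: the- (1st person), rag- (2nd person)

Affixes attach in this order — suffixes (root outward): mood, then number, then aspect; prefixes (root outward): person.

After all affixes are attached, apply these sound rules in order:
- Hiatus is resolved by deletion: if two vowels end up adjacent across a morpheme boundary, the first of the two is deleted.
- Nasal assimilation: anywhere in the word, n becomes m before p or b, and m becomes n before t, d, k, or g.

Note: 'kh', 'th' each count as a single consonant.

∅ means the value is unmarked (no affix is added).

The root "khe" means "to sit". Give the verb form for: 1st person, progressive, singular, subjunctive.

Attach mood subjunctive -kha → khekha.
Attach number singular -re → khekhare.
Attach aspect progressive -e → khekharee.
Attach person 1st person the- → thekhekharee.
Apply vowel deletion: thekhekharee → thekhekhare.
Nasal assimilation: no change.

thekhekhare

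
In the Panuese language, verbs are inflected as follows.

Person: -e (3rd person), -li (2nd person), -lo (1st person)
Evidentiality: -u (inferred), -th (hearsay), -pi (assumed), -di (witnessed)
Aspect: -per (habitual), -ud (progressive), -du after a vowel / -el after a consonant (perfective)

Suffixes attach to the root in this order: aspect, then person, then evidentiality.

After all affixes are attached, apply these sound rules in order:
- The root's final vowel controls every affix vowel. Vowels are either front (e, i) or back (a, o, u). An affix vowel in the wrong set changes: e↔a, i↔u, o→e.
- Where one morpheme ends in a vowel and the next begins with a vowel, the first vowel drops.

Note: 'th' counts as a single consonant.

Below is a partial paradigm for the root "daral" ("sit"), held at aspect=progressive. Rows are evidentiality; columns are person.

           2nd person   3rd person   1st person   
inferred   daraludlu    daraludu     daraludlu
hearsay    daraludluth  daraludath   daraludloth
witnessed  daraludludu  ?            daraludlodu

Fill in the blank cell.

Attach aspect progressive -ud → daralud.
Attach person 3rd person -e → daralude.
Attach evidentiality witnessed -di → daraludedi.
Apply vowel harmony: daraludedi → daraludadu.
Vowel deletion: no change.

daraludadu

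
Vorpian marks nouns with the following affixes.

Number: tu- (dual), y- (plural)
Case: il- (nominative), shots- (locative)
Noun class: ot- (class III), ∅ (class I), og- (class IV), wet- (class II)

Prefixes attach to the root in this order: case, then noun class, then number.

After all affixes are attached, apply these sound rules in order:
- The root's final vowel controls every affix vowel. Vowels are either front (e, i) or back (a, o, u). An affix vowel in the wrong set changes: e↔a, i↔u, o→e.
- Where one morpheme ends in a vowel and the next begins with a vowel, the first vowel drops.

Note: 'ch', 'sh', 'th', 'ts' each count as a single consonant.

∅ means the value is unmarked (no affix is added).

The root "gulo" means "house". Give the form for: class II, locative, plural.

Attach case locative shots- → shotsgulo.
Attach noun class class II wet- → wetshotsgulo.
Attach number plural y- → ywetshotsgulo.
Apply vowel harmony: ywetshotsgulo → ywatshotsgulo.
Vowel deletion: no change.

ywatshotsgulo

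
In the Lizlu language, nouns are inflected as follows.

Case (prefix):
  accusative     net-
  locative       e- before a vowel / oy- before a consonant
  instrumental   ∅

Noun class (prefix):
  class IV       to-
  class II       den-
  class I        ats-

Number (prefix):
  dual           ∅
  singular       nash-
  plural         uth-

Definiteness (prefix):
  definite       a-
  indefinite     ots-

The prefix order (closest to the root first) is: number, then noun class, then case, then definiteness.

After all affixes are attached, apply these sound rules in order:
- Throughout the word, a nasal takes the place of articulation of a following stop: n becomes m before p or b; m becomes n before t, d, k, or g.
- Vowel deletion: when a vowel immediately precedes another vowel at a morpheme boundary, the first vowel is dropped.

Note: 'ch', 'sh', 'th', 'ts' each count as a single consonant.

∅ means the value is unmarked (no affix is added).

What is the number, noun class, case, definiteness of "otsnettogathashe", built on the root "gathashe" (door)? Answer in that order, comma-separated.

Segment: ots-net-to-gathashe.
number: ∅ → dual.
noun class: to- → class IV.
case: net- → accusative.
definiteness: ots- → indefinite.

dual, class IV, accusative, indefinite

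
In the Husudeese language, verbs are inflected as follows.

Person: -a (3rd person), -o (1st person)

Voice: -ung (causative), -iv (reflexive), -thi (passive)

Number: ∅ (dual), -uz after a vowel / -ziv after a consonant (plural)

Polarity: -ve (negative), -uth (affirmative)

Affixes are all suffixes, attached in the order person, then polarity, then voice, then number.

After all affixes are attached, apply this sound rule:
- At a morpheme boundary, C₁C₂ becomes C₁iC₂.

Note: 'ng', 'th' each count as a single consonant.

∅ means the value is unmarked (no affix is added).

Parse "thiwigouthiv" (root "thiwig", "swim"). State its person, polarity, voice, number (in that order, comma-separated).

1st person, affirmative, reflexive, dual

Segment: thiwig-o-uth-iv.
person: -o → 1st person.
polarity: -uth → affirmative.
voice: -iv → reflexive.
number: ∅ → dual.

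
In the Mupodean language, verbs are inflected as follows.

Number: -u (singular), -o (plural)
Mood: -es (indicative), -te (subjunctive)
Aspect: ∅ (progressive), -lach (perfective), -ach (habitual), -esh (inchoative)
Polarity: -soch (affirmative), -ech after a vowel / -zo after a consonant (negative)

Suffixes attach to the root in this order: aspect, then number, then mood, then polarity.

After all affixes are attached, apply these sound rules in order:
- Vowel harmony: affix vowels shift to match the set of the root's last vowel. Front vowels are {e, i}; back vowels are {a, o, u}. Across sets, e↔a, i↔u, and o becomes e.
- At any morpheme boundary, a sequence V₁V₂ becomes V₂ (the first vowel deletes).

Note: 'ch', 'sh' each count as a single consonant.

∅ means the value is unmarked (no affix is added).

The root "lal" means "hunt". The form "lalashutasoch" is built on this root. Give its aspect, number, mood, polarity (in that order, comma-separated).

Segment: lal-esh-u-te-soch.
aspect: -esh → inchoative.
number: -u → singular.
mood: -te → subjunctive.
polarity: -soch → affirmative.

inchoative, singular, subjunctive, affirmative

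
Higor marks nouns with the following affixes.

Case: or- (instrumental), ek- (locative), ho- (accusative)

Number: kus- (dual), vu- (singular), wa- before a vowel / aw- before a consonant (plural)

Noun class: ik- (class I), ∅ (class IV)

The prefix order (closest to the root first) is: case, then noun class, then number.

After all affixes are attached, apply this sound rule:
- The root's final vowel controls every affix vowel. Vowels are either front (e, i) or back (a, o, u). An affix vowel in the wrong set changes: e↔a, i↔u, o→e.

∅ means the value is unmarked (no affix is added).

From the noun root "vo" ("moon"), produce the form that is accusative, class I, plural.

waukhovo

Attach case accusative ho- → hovo.
Attach noun class class I ik- → ikhovo.
Attach number plural wa- (before vowel 'i') → waikhovo.
Apply vowel harmony: waikhovo → waukhovo.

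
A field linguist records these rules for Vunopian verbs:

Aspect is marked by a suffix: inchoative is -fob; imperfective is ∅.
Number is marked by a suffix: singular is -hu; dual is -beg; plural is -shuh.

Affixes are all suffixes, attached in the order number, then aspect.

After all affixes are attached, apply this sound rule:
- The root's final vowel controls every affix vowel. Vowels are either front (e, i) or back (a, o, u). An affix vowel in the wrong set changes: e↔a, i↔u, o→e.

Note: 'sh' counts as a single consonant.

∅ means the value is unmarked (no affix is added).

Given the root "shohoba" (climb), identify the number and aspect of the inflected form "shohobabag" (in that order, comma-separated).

Segment: shohoba-beg.
number: -beg → dual.
aspect: ∅ → imperfective.

dual, imperfective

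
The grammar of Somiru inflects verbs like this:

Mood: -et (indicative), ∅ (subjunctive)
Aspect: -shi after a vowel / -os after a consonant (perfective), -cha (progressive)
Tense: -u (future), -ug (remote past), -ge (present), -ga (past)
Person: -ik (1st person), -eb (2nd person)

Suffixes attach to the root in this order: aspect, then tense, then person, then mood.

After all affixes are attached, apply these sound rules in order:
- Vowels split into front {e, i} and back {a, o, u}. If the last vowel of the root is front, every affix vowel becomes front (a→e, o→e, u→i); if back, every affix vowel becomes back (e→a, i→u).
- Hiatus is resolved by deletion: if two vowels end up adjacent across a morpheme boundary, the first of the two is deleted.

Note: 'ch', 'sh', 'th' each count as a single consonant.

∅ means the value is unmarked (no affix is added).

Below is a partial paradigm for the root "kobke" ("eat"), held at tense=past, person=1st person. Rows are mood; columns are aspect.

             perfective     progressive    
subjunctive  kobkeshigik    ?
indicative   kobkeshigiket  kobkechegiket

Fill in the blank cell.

kobkechegik

Attach aspect progressive -cha → kobkecha.
Attach tense past -ga → kobkechaga.
Attach person 1st person -ik → kobkechagaik.
mood = subjunctive: zero marking, form stays kobkechagaik.
Apply vowel harmony: kobkechagaik → kobkechegeik.
Apply vowel deletion: kobkechegeik → kobkechegik.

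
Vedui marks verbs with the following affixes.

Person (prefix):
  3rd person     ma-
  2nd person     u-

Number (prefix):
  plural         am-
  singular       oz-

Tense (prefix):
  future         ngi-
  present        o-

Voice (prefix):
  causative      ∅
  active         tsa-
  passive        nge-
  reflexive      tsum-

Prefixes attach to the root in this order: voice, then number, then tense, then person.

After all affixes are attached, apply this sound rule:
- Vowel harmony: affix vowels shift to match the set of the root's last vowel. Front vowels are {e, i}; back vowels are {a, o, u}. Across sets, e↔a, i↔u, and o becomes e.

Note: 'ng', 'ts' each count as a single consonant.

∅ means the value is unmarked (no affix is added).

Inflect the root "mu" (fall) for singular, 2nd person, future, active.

unguoztsamu

Attach voice active tsa- → tsamu.
Attach number singular oz- → oztsamu.
Attach tense future ngi- → ngioztsamu.
Attach person 2nd person u- → ungioztsamu.
Apply vowel harmony: ungioztsamu → unguoztsamu.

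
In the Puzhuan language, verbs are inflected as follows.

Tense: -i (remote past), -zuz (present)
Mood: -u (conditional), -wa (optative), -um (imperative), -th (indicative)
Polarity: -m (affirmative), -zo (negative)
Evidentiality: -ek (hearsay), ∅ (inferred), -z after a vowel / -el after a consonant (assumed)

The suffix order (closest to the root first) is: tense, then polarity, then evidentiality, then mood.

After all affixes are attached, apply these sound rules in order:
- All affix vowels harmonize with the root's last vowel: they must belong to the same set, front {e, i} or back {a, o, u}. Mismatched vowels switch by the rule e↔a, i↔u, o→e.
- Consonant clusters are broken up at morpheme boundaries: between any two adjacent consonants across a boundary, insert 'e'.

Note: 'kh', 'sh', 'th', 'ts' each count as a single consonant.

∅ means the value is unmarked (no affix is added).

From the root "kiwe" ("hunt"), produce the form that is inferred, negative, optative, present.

Attach tense present -zuz → kiwezuz.
Attach polarity negative -zo → kiwezuzzo.
evidentiality = inferred: zero marking, form stays kiwezuzzo.
Attach mood optative -wa → kiwezuzzowa.
Apply vowel harmony: kiwezuzzowa → kiwezizzewe.
Apply epenthesis: kiwezizzewe → kiwezizezewe.

kiwezizezewe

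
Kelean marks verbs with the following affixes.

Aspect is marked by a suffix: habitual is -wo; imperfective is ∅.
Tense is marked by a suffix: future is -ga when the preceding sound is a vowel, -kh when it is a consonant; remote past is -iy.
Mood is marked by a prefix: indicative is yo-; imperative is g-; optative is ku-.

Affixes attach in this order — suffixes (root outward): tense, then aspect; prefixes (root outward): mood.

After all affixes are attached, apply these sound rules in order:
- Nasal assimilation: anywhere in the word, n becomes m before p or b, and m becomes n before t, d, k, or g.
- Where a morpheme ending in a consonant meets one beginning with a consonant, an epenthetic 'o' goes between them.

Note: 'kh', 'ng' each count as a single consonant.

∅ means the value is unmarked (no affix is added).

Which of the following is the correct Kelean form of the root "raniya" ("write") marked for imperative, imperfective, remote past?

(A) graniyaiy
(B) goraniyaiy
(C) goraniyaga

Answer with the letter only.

Attach tense remote past -iy → raniyaiy.
aspect = imperfective: zero marking, form stays raniyaiy.
Attach mood imperative g- → graniyaiy.
Nasal assimilation: no change.
Apply epenthesis: graniyaiy → goraniyaiy.
So the correct form is goraniyaiy, option (B).
(C) goraniyaga is wrong: it uses future instead of remote past for tense.
(A) graniyaiy is wrong: it fails to apply the sound rule(s).

B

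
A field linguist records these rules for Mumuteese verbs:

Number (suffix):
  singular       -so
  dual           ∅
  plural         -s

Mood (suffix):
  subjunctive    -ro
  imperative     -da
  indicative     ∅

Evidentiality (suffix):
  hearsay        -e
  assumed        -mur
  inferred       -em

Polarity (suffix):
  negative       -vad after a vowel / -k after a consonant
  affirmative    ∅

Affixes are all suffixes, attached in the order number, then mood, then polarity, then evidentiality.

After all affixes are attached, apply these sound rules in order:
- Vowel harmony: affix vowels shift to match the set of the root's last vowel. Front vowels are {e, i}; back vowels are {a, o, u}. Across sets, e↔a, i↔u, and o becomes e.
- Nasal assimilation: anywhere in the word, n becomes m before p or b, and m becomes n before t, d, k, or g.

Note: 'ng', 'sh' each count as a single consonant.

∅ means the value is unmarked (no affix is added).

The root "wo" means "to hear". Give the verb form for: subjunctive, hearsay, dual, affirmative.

woroa

number = dual: zero marking, form stays wo.
Attach mood subjunctive -ro → woro.
polarity = affirmative: zero marking, form stays woro.
Attach evidentiality hearsay -e → woroe.
Apply vowel harmony: woroe → woroa.
Nasal assimilation: no change.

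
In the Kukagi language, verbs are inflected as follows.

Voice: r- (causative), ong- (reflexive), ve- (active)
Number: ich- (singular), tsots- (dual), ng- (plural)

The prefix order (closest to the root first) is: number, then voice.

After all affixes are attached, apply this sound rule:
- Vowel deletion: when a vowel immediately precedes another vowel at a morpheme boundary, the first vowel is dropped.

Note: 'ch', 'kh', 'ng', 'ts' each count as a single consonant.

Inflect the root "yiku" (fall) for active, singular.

vichyiku

Attach number singular ich- → ichyiku.
Attach voice active ve- → veichyiku.
Apply vowel deletion: veichyiku → vichyiku.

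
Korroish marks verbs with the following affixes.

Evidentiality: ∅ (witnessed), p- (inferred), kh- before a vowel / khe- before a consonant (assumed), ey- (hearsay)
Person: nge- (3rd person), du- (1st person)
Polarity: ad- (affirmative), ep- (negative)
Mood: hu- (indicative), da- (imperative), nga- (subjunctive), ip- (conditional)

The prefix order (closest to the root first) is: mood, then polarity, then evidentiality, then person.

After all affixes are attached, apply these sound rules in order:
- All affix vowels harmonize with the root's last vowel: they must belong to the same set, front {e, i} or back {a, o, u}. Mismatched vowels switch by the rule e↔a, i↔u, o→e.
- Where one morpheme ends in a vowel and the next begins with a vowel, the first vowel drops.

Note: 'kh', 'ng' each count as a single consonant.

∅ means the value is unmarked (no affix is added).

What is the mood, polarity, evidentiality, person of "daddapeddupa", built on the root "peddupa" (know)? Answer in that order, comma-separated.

Segment: du-ad-da-peddupa.
mood: da- → imperative.
polarity: ad- → affirmative.
evidentiality: ∅ → witnessed.
person: du- → 1st person.

imperative, affirmative, witnessed, 1st person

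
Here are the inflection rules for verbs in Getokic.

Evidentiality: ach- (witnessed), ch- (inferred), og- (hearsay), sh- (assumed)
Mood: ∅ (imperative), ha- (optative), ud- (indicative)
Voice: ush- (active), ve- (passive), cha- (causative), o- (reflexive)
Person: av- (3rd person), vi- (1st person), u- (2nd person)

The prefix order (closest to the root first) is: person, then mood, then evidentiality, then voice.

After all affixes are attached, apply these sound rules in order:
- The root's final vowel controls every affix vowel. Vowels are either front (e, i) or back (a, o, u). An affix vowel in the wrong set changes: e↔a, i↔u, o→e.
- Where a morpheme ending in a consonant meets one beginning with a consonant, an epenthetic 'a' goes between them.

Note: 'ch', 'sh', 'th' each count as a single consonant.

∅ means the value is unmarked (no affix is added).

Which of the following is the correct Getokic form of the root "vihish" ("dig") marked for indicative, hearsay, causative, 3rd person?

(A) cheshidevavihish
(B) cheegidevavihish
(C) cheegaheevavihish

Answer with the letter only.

B

Attach person 3rd person av- → avvihish.
Attach mood indicative ud- → udavvihish.
Attach evidentiality hearsay og- → ogudavvihish.
Attach voice causative cha- → chaogudavvihish.
Apply vowel harmony: chaogudavvihish → cheegidevvihish.
Apply epenthesis: cheegidevvihish → cheegidevavihish.
So the correct form is cheegidevavihish, option (B).
(A) cheshidevavihish is wrong: it uses assumed instead of hearsay for evidentiality.
(C) cheegaheevavihish is wrong: it uses optative instead of indicative for mood.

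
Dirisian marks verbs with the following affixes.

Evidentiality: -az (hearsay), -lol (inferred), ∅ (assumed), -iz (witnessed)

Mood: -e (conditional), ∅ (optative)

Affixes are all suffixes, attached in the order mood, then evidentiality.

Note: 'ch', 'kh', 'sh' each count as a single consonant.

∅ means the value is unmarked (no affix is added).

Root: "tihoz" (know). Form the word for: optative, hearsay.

tihozaz

mood = optative: zero marking, form stays tihoz.
Attach evidentiality hearsay -az → tihozaz.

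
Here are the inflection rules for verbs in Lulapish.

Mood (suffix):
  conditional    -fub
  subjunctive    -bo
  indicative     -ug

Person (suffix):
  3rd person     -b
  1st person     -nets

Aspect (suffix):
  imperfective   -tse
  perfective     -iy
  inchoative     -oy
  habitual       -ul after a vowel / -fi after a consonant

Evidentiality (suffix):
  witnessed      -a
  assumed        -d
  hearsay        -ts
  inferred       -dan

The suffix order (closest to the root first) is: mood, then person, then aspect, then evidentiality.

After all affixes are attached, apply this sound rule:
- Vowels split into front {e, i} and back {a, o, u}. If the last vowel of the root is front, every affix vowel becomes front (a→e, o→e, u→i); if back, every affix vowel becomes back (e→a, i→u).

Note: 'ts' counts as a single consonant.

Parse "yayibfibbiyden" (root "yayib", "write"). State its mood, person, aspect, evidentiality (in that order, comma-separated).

Segment: yayib-fub-b-iy-dan.
mood: -fub → conditional.
person: -b → 3rd person.
aspect: -iy → perfective.
evidentiality: -dan → inferred.

conditional, 3rd person, perfective, inferred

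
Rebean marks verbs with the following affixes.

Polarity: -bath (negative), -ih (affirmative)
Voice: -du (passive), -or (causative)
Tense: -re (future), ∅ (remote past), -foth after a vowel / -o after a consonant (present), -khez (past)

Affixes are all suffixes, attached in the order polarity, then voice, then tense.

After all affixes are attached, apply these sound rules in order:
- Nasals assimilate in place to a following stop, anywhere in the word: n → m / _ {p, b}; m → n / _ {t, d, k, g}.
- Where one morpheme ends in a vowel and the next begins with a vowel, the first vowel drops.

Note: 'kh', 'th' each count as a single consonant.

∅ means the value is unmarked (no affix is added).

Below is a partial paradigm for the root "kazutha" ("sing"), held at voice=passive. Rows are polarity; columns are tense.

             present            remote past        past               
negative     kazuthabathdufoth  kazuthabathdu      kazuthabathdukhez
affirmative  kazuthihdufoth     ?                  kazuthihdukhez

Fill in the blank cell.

kazuthihdu

Attach polarity affirmative -ih → kazuthaih.
Attach voice passive -du → kazuthaihdu.
tense = remote past: zero marking, form stays kazuthaihdu.
Nasal assimilation: no change.
Apply vowel deletion: kazuthaihdu → kazuthihdu.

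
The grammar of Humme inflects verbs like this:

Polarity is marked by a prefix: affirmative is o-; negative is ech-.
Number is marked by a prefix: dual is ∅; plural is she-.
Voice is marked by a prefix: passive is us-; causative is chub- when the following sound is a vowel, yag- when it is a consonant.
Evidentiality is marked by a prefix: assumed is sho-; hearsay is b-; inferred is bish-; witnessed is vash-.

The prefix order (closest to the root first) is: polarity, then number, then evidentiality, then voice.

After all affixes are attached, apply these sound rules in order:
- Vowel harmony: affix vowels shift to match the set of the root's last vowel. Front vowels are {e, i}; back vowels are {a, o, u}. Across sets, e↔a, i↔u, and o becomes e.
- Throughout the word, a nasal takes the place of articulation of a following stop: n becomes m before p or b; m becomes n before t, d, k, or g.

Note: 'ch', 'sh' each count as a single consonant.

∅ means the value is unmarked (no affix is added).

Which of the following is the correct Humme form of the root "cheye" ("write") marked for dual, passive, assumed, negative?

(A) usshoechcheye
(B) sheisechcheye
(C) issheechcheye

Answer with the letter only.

Attach polarity negative ech- → echcheye.
number = dual: zero marking, form stays echcheye.
Attach evidentiality assumed sho- → shoechcheye.
Attach voice passive us- → usshoechcheye.
Apply vowel harmony: usshoechcheye → issheechcheye.
Nasal assimilation: no change.
So the correct form is issheechcheye, option (C).
(B) sheisechcheye is wrong: it has the affixes in the wrong order.
(A) usshoechcheye is wrong: it fails to apply the sound rule(s).

C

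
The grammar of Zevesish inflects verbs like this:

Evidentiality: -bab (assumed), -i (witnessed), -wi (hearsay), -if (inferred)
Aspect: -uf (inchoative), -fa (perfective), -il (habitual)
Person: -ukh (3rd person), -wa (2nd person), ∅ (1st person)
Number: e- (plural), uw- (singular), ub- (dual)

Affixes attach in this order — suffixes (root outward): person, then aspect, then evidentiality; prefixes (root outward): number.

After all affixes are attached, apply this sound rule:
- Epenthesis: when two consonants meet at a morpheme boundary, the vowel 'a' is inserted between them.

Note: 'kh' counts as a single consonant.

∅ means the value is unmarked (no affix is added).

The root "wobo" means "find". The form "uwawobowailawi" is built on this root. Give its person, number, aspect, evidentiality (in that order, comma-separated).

2nd person, singular, habitual, hearsay

Segment: uw-wobo-wa-il-wi.
person: -wa → 2nd person.
number: uw- → singular.
aspect: -il → habitual.
evidentiality: -wi → hearsay.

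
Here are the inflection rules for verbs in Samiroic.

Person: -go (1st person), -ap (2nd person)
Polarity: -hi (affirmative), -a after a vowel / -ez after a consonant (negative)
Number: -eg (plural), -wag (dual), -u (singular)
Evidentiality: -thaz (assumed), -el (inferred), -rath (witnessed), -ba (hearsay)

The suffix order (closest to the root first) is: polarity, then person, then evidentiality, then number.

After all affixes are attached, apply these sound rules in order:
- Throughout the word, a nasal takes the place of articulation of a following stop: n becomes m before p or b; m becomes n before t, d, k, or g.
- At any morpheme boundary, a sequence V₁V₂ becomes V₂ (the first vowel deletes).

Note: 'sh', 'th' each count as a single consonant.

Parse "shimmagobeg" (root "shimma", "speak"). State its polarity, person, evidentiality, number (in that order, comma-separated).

Segment: shimma-a-go-ba-eg.
polarity: -a/ez → negative.
person: -go → 1st person.
evidentiality: -ba → hearsay.
number: -eg → plural.

negative, 1st person, hearsay, plural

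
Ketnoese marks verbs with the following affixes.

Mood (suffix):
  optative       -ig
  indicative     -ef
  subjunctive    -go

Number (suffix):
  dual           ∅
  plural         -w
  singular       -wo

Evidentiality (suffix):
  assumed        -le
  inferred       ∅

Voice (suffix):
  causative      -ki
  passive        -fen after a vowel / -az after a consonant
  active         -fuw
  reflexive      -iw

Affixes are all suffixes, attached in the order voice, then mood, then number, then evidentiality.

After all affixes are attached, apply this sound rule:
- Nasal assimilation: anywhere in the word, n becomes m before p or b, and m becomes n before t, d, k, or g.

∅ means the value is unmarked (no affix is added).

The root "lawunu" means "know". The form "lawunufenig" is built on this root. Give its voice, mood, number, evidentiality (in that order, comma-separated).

passive, optative, dual, inferred

Segment: lawunu-fen-ig.
voice: -fen/az → passive.
mood: -ig → optative.
number: ∅ → dual.
evidentiality: ∅ → inferred.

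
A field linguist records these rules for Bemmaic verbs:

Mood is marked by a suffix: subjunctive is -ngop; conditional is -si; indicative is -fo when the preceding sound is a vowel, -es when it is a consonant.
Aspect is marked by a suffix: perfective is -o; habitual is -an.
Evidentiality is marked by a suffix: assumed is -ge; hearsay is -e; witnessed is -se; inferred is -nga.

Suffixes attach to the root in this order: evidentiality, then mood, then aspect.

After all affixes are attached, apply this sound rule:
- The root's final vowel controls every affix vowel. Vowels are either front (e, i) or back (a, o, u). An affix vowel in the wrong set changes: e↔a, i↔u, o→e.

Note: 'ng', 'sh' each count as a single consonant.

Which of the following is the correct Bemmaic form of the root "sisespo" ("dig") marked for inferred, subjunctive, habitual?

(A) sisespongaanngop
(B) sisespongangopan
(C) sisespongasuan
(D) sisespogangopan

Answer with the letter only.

B

Attach evidentiality inferred -nga → sisesponga.
Attach mood subjunctive -ngop → sisespongangop.
Attach aspect habitual -an → sisespongangopan.
Vowel harmony: no change.
So the correct form is sisespongangopan, option (B).
(D) sisespogangopan is wrong: it uses assumed instead of inferred for evidentiality.
(A) sisespongaanngop is wrong: it has the affixes in the wrong order.
(C) sisespongasuan is wrong: it uses conditional instead of subjunctive for mood.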